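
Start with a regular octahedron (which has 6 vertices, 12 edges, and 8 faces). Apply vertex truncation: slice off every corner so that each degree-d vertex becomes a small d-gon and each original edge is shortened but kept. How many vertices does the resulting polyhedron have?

Truncation replaces each original edge-end by a new vertex, so V′ = 2E = 24.
Each original edge survives, and each old vertex of degree d contributes d new edges; summing degrees gives Σd = 2E, so E′ = E + 2E = 3E = 36.
Each original face survives and each original vertex becomes one new face: F′ = F + V = 14.

24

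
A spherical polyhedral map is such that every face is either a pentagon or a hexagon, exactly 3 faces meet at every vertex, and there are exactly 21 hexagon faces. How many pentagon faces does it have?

12

Let x be the number of pentagons; then F = 21 + x.
Edge–face incidences: 2E = 6·21 + 5·x = 126 + 5x.
Every vertex has degree 3, so 3V = 2E.
Euler: V − E + F = 2 ⇒ (2E)/3 − E + (21 + x) = 2.
Multiply by 6: 2·(2E) − 3·(2E) + 6·(21 + x) = 12, i.e. 126 + 6x − (126 + 5x) = 12.
Collecting terms: x = 12.
Then 2E = 126 + 5·12 = 186, so E = 93, V = 2E/3 = 62, F = 21 + 12 = 33.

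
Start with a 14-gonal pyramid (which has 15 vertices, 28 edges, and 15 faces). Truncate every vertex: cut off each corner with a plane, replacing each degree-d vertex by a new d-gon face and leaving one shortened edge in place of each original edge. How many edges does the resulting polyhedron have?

84

Truncation replaces each original edge-end by a new vertex, so V′ = 2E = 56.
Each original edge survives, and each old vertex of degree d contributes d new edges; summing degrees gives Σd = 2E, so E′ = E + 2E = 3E = 84.
Each original face survives and each original vertex becomes one new face: F′ = F + V = 30.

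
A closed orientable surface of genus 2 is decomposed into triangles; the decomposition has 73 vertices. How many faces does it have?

χ = 2 − 2·2 = -2, and every face is a triangle so 3F = 2E.
V − E + F = -2 with E = 3F/2 gives 73 − (3/2 − 1)·F = -2, so F = 150 and E = 225.

150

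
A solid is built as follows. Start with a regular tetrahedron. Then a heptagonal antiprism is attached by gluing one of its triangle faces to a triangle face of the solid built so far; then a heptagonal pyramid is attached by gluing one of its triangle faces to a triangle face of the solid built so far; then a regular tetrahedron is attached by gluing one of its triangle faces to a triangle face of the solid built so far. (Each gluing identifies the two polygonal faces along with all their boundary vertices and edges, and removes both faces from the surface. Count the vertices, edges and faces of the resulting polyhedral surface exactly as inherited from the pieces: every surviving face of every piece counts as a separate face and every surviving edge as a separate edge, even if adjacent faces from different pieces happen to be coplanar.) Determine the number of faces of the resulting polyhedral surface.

A regular tetrahedron: V=4, E=6, F=4.
Attach a heptagonal antiprism (V=14, E=28, F=16) along a 3-gon: merge 3 vertices and 3 edges, delete both glued faces → V=15, E=31, F=18.
Attach a heptagonal pyramid (V=8, E=14, F=8) along a 3-gon: merge 3 vertices and 3 edges, delete both glued faces → V=20, E=42, F=24.
Attach a regular tetrahedron (V=4, E=6, F=4) along a 3-gon: merge 3 vertices and 3 edges, delete both glued faces → V=21, E=45, F=26.
Check: V − E + F = 21 − 45 + 26 = 2.

26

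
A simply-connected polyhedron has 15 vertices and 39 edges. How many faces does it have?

Here V − E + F = 2.
F = 2 − V + E = 2 − 15 + 39 = 26.

26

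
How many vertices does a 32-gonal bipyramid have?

34

A bipyramid over an n-gon has 2n triangular faces and n + 2 vertices: V = 32 + 2 = 34, E = 3·32 = 96, F = 2·32 = 64.
Check: V − E + F = 34 − 96 + 64 = 2.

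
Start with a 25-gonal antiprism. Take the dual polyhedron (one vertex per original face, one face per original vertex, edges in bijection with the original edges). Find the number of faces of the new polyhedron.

The base solid has V = 50, E = 100, F = 52.
The dual swaps V and F and preserves E: V′ = F = 52, E′ = E = 100, F′ = V = 50.

50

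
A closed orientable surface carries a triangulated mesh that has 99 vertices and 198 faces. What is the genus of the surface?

Every face is a triangle, so 2E = 3·198 = 594, giving E = 297.
χ = V − E + F = 99 − 297 + 198 = 0.
For a closed orientable surface χ = 2 − 2g, so g = (2 − (0))/2 = 1.

1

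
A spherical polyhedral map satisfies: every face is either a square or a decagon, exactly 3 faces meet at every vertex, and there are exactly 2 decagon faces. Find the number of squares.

Let x be the number of squares; then F = 2 + x.
Edge–face incidences: 2E = 10·2 + 4·x = 20 + 4x.
Every vertex has degree 3, so 3V = 2E.
Euler: V − E + F = 2 ⇒ (2E)/3 − E + (2 + x) = 2.
Multiply by 6: 2·(2E) − 3·(2E) + 6·(2 + x) = 12, i.e. 12 + 6x − (20 + 4x) = 12.
Collecting terms: 2x − 8 = 12, so 2x = 20, so x = 10.
Then 2E = 20 + 4·10 = 60, so E = 30, V = 2E/3 = 20, F = 2 + 10 = 12.

10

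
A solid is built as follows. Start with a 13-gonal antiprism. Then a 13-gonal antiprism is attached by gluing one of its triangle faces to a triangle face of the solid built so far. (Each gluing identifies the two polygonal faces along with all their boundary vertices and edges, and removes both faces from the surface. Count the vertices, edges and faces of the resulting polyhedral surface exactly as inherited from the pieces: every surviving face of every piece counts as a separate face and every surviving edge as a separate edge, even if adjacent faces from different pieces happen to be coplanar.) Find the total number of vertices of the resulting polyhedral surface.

49

A 13-gonal antiprism: V=26, E=52, F=28.
Attach a 13-gonal antiprism (V=26, E=52, F=28) along a 3-gon: merge 3 vertices and 3 edges, delete both glued faces → V=49, E=101, F=54.
Check: V − E + F = 49 − 101 + 54 = 2.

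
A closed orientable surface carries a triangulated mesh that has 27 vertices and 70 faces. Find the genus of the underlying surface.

5

Every face is a triangle, so 2E = 3·70 = 210, giving E = 105.
χ = V − E + F = 27 − 105 + 70 = -8.
For a closed orientable surface χ = 2 − 2g, so g = (2 − (-8))/2 = 5.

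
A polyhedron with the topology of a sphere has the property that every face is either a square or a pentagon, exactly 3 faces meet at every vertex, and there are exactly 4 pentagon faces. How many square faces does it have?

Let x be the number of squares; then F = 4 + x.
Edge–face incidences: 2E = 5·4 + 4·x = 20 + 4x.
Every vertex has degree 3, so 3V = 2E.
Euler: V − E + F = 2 ⇒ (2E)/3 − E + (4 + x) = 2.
Multiply by 6: 2·(2E) − 3·(2E) + 6·(4 + x) = 12, i.e. 24 + 6x − (20 + 4x) = 12.
Collecting terms: 2x + 4 = 12, so 2x = 8, so x = 4.
Then 2E = 20 + 4·4 = 36, so E = 18, V = 2E/3 = 12, F = 4 + 4 = 8.

4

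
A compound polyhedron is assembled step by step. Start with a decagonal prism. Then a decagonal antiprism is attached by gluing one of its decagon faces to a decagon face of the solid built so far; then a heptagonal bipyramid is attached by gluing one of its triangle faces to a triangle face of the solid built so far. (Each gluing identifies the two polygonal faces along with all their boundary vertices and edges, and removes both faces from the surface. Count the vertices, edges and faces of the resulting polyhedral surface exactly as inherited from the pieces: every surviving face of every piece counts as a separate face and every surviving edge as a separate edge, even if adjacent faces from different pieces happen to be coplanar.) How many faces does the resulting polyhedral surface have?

A decagonal prism: V=20, E=30, F=12.
Attach a decagonal antiprism (V=20, E=40, F=22) along a 10-gon: merge 10 vertices and 10 edges, delete both glued faces → V=30, E=60, F=32.
Attach a heptagonal bipyramid (V=9, E=21, F=14) along a 3-gon: merge 3 vertices and 3 edges, delete both glued faces → V=36, E=78, F=44.
Check: V − E + F = 36 − 78 + 44 = 2.

44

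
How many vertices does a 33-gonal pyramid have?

A pyramid on an n-gon base has one n-gon and n triangles: V = 33 + 1 = 34, E = 2·33 = 66, F = 33 + 1 = 34.

34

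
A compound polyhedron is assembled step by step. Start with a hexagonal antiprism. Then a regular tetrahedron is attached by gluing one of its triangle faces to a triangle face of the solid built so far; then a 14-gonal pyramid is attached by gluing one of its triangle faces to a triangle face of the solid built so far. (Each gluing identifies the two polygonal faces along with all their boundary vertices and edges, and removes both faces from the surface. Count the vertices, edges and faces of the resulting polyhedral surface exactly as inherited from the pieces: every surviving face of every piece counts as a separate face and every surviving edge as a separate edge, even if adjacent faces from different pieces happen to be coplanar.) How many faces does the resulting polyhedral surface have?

A hexagonal antiprism: V=12, E=24, F=14.
Attach a regular tetrahedron (V=4, E=6, F=4) along a 3-gon: merge 3 vertices and 3 edges, delete both glued faces → V=13, E=27, F=16.
Attach a 14-gonal pyramid (V=15, E=28, F=15) along a 3-gon: merge 3 vertices and 3 edges, delete both glued faces → V=25, E=52, F=29.
Check: V − E + F = 25 − 52 + 29 = 2.

29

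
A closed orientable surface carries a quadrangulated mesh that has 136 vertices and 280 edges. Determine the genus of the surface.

3

Every face is a square and each edge borders two faces, so 4F = 2·280, giving F = 140.
χ = V − E + F = 136 − 280 + 140 = -4.
For a closed orientable surface χ = 2 − 2g, so g = (2 − (-4))/2 = 3.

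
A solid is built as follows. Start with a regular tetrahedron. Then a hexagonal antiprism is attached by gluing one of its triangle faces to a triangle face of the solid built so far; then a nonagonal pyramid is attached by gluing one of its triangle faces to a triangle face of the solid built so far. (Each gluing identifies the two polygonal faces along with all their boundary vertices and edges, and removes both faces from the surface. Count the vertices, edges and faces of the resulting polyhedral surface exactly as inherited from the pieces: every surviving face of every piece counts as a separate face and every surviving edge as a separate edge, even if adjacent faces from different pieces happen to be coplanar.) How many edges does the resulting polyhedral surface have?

A regular tetrahedron: V=4, E=6, F=4.
Attach a hexagonal antiprism (V=12, E=24, F=14) along a 3-gon: merge 3 vertices and 3 edges, delete both glued faces → V=13, E=27, F=16.
Attach a nonagonal pyramid (V=10, E=18, F=10) along a 3-gon: merge 3 vertices and 3 edges, delete both glued faces → V=20, E=42, F=24.
Check: V − E + F = 20 − 42 + 24 = 2.

42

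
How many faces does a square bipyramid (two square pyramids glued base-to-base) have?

A bipyramid over an n-gon has 2n triangular faces and n + 2 vertices: V = 4 + 2 = 6, E = 3·4 = 12, F = 2·4 = 8.

8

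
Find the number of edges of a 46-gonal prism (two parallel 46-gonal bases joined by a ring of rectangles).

A prism on an n-gon has two n-gon bases and n rectangular sides: V = 2·46 = 92, E = 3·46 = 138, F = 46 + 2 = 48.

138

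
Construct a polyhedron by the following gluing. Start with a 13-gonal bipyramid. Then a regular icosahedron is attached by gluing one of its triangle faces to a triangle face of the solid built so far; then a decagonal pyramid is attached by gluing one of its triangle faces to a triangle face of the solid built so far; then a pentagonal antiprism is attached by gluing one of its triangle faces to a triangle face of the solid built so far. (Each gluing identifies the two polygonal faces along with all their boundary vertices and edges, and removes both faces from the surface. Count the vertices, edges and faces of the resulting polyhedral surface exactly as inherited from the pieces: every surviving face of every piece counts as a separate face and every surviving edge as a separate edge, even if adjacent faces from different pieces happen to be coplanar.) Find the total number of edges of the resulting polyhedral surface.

A 13-gonal bipyramid: V=15, E=39, F=26.
Attach a regular icosahedron (V=12, E=30, F=20) along a 3-gon: merge 3 vertices and 3 edges, delete both glued faces → V=24, E=66, F=44.
Attach a decagonal pyramid (V=11, E=20, F=11) along a 3-gon: merge 3 vertices and 3 edges, delete both glued faces → V=32, E=83, F=53.
Attach a pentagonal antiprism (V=10, E=20, F=12) along a 3-gon: merge 3 vertices and 3 edges, delete both glued faces → V=39, E=100, F=63.
Check: V − E + F = 39 − 100 + 63 = 2.

100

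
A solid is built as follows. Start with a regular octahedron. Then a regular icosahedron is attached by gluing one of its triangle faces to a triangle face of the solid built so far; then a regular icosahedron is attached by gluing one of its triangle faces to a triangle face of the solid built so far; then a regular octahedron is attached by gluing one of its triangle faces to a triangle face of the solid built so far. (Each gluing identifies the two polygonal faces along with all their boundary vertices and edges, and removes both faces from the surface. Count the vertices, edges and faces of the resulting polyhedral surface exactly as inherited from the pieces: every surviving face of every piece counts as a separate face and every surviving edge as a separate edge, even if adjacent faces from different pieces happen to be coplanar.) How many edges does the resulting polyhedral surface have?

A regular octahedron: V=6, E=12, F=8.
Attach a regular icosahedron (V=12, E=30, F=20) along a 3-gon: merge 3 vertices and 3 edges, delete both glued faces → V=15, E=39, F=26.
Attach a regular icosahedron (V=12, E=30, F=20) along a 3-gon: merge 3 vertices and 3 edges, delete both glued faces → V=24, E=66, F=44.
Attach a regular octahedron (V=6, E=12, F=8) along a 3-gon: merge 3 vertices and 3 edges, delete both glued faces → V=27, E=75, F=50.
Check: V − E + F = 27 − 75 + 50 = 2.

75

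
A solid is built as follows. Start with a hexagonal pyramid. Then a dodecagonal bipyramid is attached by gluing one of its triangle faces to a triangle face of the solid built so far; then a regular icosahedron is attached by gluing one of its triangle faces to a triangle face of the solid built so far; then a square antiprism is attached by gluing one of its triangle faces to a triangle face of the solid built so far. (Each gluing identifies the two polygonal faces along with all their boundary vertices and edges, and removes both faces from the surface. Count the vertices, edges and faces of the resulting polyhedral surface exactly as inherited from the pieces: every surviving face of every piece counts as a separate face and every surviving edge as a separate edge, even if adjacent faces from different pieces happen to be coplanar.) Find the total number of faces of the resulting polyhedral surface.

55

A hexagonal pyramid: V=7, E=12, F=7.
Attach a dodecagonal bipyramid (V=14, E=36, F=24) along a 3-gon: merge 3 vertices and 3 edges, delete both glued faces → V=18, E=45, F=29.
Attach a regular icosahedron (V=12, E=30, F=20) along a 3-gon: merge 3 vertices and 3 edges, delete both glued faces → V=27, E=72, F=47.
Attach a square antiprism (V=8, E=16, F=10) along a 3-gon: merge 3 vertices and 3 edges, delete both glued faces → V=32, E=85, F=55.
Check: V − E + F = 32 − 85 + 55 = 2.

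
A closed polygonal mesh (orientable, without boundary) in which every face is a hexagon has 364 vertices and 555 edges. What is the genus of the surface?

Every face is a hexagon and each edge borders two faces, so 6F = 2·555, giving F = 185.
χ = V − E + F = 364 − 555 + 185 = -6.
For a closed orientable surface χ = 2 − 2g, so g = (2 − (-6))/2 = 4.

4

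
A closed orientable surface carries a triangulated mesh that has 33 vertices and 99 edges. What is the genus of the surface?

Every face is a triangle and each edge borders two faces, so 3F = 2·99, giving F = 66.
χ = V − E + F = 33 − 99 + 66 = 0.
For a closed orientable surface χ = 2 − 2g, so g = (2 − (0))/2 = 1.

1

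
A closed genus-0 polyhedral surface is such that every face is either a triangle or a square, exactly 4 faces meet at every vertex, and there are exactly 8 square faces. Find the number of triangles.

8

Let x be the number of triangles; then F = 8 + x.
Edge–face incidences: 2E = 4·8 + 3·x = 32 + 3x.
Every vertex has degree 4, so 4V = 2E.
Euler: V − E + F = 2 ⇒ (2E)/4 − E + (8 + x) = 2.
Multiply by 8: 2·(2E) − 4·(2E) + 8·(8 + x) = 16, i.e. 64 + 8x − 2·(32 + 3x) = 16.
Collecting terms: 2x = 16, so x = 8.
Then 2E = 32 + 3·8 = 56, so E = 28, V = 2E/4 = 14, F = 8 + 8 = 16.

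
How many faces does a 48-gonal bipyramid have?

A bipyramid over an n-gon has 2n triangular faces and n + 2 vertices: V = 48 + 2 = 50, E = 3·48 = 144, F = 2·48 = 96.

96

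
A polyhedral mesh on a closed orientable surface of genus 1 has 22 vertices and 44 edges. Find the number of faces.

22

For a closed orientable surface of genus 1, χ = 2 − 2·1 = 0.
F = 0 − V + E = 0 − 22 + 44 = 22.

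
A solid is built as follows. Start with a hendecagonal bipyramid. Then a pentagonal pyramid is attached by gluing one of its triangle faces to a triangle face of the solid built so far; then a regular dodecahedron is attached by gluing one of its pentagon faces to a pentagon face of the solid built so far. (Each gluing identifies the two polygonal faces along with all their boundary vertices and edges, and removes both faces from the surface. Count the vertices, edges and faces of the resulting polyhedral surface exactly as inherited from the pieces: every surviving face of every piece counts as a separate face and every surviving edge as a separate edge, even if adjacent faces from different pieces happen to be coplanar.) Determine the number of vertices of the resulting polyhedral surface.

A hendecagonal bipyramid: V=13, E=33, F=22.
Attach a pentagonal pyramid (V=6, E=10, F=6) along a 3-gon: merge 3 vertices and 3 edges, delete both glued faces → V=16, E=40, F=26.
Attach a regular dodecahedron (V=20, E=30, F=12) along a 5-gon: merge 5 vertices and 5 edges, delete both glued faces → V=31, E=65, F=36.
Check: V − E + F = 31 − 65 + 36 = 2.

31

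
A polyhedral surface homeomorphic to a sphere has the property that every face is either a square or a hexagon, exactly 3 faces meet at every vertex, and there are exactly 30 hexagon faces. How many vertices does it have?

Let x be the number of squares; then F = 30 + x.
Edge–face incidences: 2E = 6·30 + 4·x = 180 + 4x.
Every vertex has degree 3, so 3V = 2E.
Euler: V − E + F = 2 ⇒ (2E)/3 − E + (30 + x) = 2.
Multiply by 6: 2·(2E) − 3·(2E) + 6·(30 + x) = 12, i.e. 180 + 6x − (180 + 4x) = 12.
Collecting terms: 2x = 12, so x = 6.
Then 2E = 180 + 4·6 = 204, so E = 102, V = 2E/3 = 68, F = 30 + 6 = 36.

68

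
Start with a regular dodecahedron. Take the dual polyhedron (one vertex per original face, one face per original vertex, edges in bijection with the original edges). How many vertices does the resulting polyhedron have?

12

The base solid has V = 20, E = 30, F = 12.
The dual swaps V and F and preserves E: V′ = F = 12, E′ = E = 30, F′ = V = 20.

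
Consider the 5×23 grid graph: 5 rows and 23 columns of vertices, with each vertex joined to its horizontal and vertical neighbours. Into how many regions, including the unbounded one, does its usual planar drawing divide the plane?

89

The grid has V = 5·23 = 115 vertices and E = 5·22 + 23·4 = 202 edges.
F = 2 − V + E = 2 − 115 + 202 = 89.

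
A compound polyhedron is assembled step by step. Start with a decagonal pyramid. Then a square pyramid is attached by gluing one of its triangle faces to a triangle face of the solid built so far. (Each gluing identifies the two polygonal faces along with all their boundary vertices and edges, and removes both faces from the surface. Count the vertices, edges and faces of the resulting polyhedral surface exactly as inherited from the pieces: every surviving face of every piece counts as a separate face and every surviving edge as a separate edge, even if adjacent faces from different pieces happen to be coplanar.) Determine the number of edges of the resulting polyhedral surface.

25

A decagonal pyramid: V=11, E=20, F=11.
Attach a square pyramid (V=5, E=8, F=5) along a 3-gon: merge 3 vertices and 3 edges, delete both glued faces → V=13, E=25, F=14.
Check: V − E + F = 13 − 25 + 14 = 2.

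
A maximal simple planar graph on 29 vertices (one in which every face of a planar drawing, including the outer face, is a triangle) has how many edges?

81

In a plane triangulation 3F = 2E and V − E + F = 2, so E = 3V − 6 = 3·29 − 6 = 81.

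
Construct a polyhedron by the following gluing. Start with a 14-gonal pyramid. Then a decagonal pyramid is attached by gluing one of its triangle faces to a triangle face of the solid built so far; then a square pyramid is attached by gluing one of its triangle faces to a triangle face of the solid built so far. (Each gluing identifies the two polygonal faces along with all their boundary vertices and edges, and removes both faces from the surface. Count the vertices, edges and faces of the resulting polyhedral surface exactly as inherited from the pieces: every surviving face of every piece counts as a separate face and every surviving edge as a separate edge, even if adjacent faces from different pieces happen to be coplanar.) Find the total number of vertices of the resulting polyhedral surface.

25

A 14-gonal pyramid: V=15, E=28, F=15.
Attach a decagonal pyramid (V=11, E=20, F=11) along a 3-gon: merge 3 vertices and 3 edges, delete both glued faces → V=23, E=45, F=24.
Attach a square pyramid (V=5, E=8, F=5) along a 3-gon: merge 3 vertices and 3 edges, delete both glued faces → V=25, E=50, F=27.
Check: V − E + F = 25 − 50 + 27 = 2.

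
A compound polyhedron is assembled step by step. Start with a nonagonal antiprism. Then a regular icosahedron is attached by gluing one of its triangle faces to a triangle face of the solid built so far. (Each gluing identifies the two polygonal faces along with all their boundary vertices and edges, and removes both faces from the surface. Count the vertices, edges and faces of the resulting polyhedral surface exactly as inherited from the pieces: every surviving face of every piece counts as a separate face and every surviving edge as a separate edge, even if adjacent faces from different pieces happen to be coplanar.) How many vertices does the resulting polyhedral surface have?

A nonagonal antiprism: V=18, E=36, F=20.
Attach a regular icosahedron (V=12, E=30, F=20) along a 3-gon: merge 3 vertices and 3 edges, delete both glued faces → V=27, E=63, F=38.
Check: V − E + F = 27 − 63 + 38 = 2.

27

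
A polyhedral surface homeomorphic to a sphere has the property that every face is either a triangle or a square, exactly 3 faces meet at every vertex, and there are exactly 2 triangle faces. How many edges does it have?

Let x be the number of squares; then F = 2 + x.
Edge–face incidences: 2E = 3·2 + 4·x = 6 + 4x.
Every vertex has degree 3, so 3V = 2E.
Euler: V − E + F = 2 ⇒ (2E)/3 − E + (2 + x) = 2.
Multiply by 6: 2·(2E) − 3·(2E) + 6·(2 + x) = 12, i.e. 12 + 6x − (6 + 4x) = 12.
Collecting terms: 2x + 6 = 12, so 2x = 6, so x = 3.
Then 2E = 6 + 4·3 = 18, so E = 9, V = 2E/3 = 6, F = 2 + 3 = 5.

9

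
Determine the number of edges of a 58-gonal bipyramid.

174

A bipyramid over an n-gon has 2n triangular faces and n + 2 vertices: V = 58 + 2 = 60, E = 3·58 = 174, F = 2·58 = 116.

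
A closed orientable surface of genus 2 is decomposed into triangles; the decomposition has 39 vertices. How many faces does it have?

82

χ = 2 − 2·2 = -2, and every face is a triangle so 3F = 2E.
V − E + F = -2 with E = 3F/2 gives 39 − (3/2 − 1)·F = -2, so F = 82 and E = 123.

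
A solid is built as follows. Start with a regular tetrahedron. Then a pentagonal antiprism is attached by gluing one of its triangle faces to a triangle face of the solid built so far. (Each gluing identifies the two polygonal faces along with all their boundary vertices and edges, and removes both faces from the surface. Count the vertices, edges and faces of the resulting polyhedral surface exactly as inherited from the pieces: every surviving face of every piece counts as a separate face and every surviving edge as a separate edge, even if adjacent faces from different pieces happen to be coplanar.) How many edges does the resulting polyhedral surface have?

23

A regular tetrahedron: V=4, E=6, F=4.
Attach a pentagonal antiprism (V=10, E=20, F=12) along a 3-gon: merge 3 vertices and 3 edges, delete both glued faces → V=11, E=23, F=14.
Check: V − E + F = 11 − 23 + 14 = 2.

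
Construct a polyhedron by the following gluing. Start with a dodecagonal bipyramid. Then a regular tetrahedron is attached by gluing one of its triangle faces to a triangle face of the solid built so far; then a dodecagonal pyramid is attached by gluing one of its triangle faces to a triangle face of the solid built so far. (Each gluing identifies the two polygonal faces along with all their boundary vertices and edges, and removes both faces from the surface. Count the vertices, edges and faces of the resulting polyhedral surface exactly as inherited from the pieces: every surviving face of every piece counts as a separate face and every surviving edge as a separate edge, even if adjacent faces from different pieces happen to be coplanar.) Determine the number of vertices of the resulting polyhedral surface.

25

A dodecagonal bipyramid: V=14, E=36, F=24.
Attach a regular tetrahedron (V=4, E=6, F=4) along a 3-gon: merge 3 vertices and 3 edges, delete both glued faces → V=15, E=39, F=26.
Attach a dodecagonal pyramid (V=13, E=24, F=13) along a 3-gon: merge 3 vertices and 3 edges, delete both glued faces → V=25, E=60, F=37.
Check: V − E + F = 25 − 60 + 37 = 2.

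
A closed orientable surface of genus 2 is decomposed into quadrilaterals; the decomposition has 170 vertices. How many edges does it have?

χ = 2 − 2·2 = -2, and every face is a square so 4F = 2E.
V − E + F = -2 with E = 4F/2 gives 170 − (4/2 − 1)·F = -2, so F = 172 and E = 344.

344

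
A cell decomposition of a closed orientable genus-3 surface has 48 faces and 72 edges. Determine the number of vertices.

20

For a closed orientable surface of genus 3, χ = 2 − 2·3 = -4.
V = -4 + E − F = -4 + 72 − 48 = 20.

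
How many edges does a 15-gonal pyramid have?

A pyramid on an n-gon base has one n-gon and n triangles: V = 15 + 1 = 16, E = 2·15 = 30, F = 15 + 1 = 16.

30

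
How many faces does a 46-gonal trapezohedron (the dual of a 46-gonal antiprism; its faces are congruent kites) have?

The n-trapezohedron (dual of the n-antiprism) has V = 2·46 + 2 = 94, E = 4·46 = 184, F = 2·46 = 92.
Check: V − E + F = 94 − 184 + 92 = 2.

92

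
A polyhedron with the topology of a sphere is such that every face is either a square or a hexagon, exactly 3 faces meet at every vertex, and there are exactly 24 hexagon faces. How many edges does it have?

84

Let x be the number of squares; then F = 24 + x.
Edge–face incidences: 2E = 6·24 + 4·x = 144 + 4x.
Every vertex has degree 3, so 3V = 2E.
Euler: V − E + F = 2 ⇒ (2E)/3 − E + (24 + x) = 2.
Multiply by 6: 2·(2E) − 3·(2E) + 6·(24 + x) = 12, i.e. 144 + 6x − (144 + 4x) = 12.
Collecting terms: 2x = 12, so x = 6.
Then 2E = 144 + 4·6 = 168, so E = 84, V = 2E/3 = 56, F = 24 + 6 = 30.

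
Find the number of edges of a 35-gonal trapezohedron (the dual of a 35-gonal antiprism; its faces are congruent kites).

The n-trapezohedron (dual of the n-antiprism) has V = 2·35 + 2 = 72, E = 4·35 = 140, F = 2·35 = 70.
Check: V − E + F = 72 − 140 + 70 = 2.

140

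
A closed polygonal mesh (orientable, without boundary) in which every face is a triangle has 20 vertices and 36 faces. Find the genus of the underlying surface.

0

Every face is a triangle, so 2E = 3·36 = 108, giving E = 54.
χ = V − E + F = 20 − 54 + 36 = 2.
For a closed orientable surface χ = 2 − 2g, so g = (2 − (2))/2 = 0.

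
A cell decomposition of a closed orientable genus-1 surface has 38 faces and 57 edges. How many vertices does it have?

19

For a closed orientable surface of genus 1, χ = 2 − 2·1 = 0.
V = 0 + E − F = 0 + 57 − 38 = 19.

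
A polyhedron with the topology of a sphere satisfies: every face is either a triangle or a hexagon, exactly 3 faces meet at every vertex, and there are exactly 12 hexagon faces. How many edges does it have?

42

Let x be the number of triangles; then F = 12 + x.
Edge–face incidences: 2E = 6·12 + 3·x = 72 + 3x.
Every vertex has degree 3, so 3V = 2E.
Euler: V − E + F = 2 ⇒ (2E)/3 − E + (12 + x) = 2.
Multiply by 6: 2·(2E) − 3·(2E) + 6·(12 + x) = 12, i.e. 72 + 6x − (72 + 3x) = 12.
Collecting terms: 3x = 12, so x = 4.
Then 2E = 72 + 3·4 = 84, so E = 42, V = 2E/3 = 28, F = 12 + 4 = 16.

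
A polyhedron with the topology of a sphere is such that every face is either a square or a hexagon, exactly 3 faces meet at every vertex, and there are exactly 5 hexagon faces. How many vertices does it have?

18

Let x be the number of squares; then F = 5 + x.
Edge–face incidences: 2E = 6·5 + 4·x = 30 + 4x.
Every vertex has degree 3, so 3V = 2E.
Euler: V − E + F = 2 ⇒ (2E)/3 − E + (5 + x) = 2.
Multiply by 6: 2·(2E) − 3·(2E) + 6·(5 + x) = 12, i.e. 30 + 6x − (30 + 4x) = 12.
Collecting terms: 2x = 12, so x = 6.
Then 2E = 30 + 4·6 = 54, so E = 27, V = 2E/3 = 18, F = 5 + 6 = 11.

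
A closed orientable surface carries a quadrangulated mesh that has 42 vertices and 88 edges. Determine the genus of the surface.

2

Every face is a square and each edge borders two faces, so 4F = 2·88, giving F = 44.
χ = V − E + F = 42 − 88 + 44 = -2.
For a closed orientable surface χ = 2 − 2g, so g = (2 − (-2))/2 = 2.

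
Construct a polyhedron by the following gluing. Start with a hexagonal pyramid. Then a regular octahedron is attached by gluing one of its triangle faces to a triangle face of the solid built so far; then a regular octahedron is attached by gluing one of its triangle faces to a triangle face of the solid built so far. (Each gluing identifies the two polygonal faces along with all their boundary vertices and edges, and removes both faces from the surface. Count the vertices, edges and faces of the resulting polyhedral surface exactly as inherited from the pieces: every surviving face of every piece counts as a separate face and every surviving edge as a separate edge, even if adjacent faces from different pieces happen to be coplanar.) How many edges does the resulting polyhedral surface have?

A hexagonal pyramid: V=7, E=12, F=7.
Attach a regular octahedron (V=6, E=12, F=8) along a 3-gon: merge 3 vertices and 3 edges, delete both glued faces → V=10, E=21, F=13.
Attach a regular octahedron (V=6, E=12, F=8) along a 3-gon: merge 3 vertices and 3 edges, delete both glued faces → V=13, E=30, F=19.
Check: V − E + F = 13 − 30 + 19 = 2.

30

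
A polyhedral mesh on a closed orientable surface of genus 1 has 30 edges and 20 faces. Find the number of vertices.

For a closed orientable surface of genus 1, χ = 2 − 2·1 = 0.
V = 0 + E − F = 0 + 30 − 20 = 10.

10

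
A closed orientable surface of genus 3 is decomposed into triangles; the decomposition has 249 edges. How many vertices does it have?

χ = 2 − 2·3 = -4, and every face is a triangle so 3F = 2E.
F = 2E/3 = 166. Then V = -4 + E − F = -4 + 249 − 166 = 79.

79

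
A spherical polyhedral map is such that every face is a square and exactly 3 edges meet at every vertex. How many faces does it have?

Each face has 4 edges and each edge borders two faces, so 2E = 4F.
Each vertex has degree 3, so 3V = 2E and hence V = 4F/3.
Euler: V − E + F = 2 ⇒ (4F/3) − (4F/2) + F = 2.
Multiply by 6: (8 − 12 + 6)F = 12, i.e. 2F = 12.
So F = 6, E = 4·6/2 = 12, V = 4·6/3 = 8.

6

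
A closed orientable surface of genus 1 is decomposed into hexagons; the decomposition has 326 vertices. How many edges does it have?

χ = 2 − 2·1 = 0, and every face is a hexagon so 6F = 2E.
V − E + F = 0 with E = 6F/2 gives 326 − (6/2 − 1)·F = 0, so F = 163 and E = 489.

489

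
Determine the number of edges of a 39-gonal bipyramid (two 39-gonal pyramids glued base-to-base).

117

A bipyramid over an n-gon has 2n triangular faces and n + 2 vertices: V = 39 + 2 = 41, E = 3·39 = 117, F = 2·39 = 78.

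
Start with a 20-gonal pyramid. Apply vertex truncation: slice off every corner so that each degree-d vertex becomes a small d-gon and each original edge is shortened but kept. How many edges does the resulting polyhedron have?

The base solid has V = 21, E = 40, F = 21.
Truncation replaces each original edge-end by a new vertex, so V′ = 2E = 80.
Each original edge survives, and each old vertex of degree d contributes d new edges; summing degrees gives Σd = 2E, so E′ = E + 2E = 3E = 120.
Each original face survives and each original vertex becomes one new face: F′ = F + V = 42.

120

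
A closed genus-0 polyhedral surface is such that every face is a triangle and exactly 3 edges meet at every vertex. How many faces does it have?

4

Each face has 3 edges and each edge borders two faces, so 2E = 3F.
Each vertex has degree 3, so 3V = 2E and hence V = 3F/3.
Euler: V − E + F = 2 ⇒ (3F/3) − (3F/2) + F = 2.
Multiply by 6: (6 − 9 + 6)F = 12, i.e. 3F = 12.
So F = 4, E = 3·4/2 = 6, V = 3·4/3 = 4.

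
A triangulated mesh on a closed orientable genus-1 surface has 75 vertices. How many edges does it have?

225

χ = 2 − 2·1 = 0, and every face is a triangle so 3F = 2E.
V − E + F = 0 with E = 3F/2 gives 75 − (3/2 − 1)·F = 0, so F = 150 and E = 225.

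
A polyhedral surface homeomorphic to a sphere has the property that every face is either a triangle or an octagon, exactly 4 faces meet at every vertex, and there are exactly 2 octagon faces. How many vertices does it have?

Let x be the number of triangles; then F = 2 + x.
Edge–face incidences: 2E = 8·2 + 3·x = 16 + 3x.
Every vertex has degree 4, so 4V = 2E.
Euler: V − E + F = 2 ⇒ (2E)/4 − E + (2 + x) = 2.
Multiply by 8: 2·(2E) − 4·(2E) + 8·(2 + x) = 16, i.e. 16 + 8x − 2·(16 + 3x) = 16.
Collecting terms: 2x − 16 = 16, so 2x = 32, so x = 16.
Then 2E = 16 + 3·16 = 64, so E = 32, V = 2E/4 = 16, F = 2 + 16 = 18.

16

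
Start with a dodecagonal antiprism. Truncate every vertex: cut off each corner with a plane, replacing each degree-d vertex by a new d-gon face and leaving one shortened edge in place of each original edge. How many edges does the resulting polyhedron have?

The base solid has V = 24, E = 48, F = 26.
Truncation replaces each original edge-end by a new vertex, so V′ = 2E = 96.
Each original edge survives, and each old vertex of degree d contributes d new edges; summing degrees gives Σd = 2E, so E′ = E + 2E = 3E = 144.
Each original face survives and each original vertex becomes one new face: F′ = F + V = 50.

144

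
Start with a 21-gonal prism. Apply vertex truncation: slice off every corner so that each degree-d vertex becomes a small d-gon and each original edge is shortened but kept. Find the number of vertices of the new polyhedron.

126

The base solid has V = 42, E = 63, F = 23.
Truncation replaces each original edge-end by a new vertex, so V′ = 2E = 126.
Each original edge survives, and each old vertex of degree d contributes d new edges; summing degrees gives Σd = 2E, so E′ = E + 2E = 3E = 189.
Each original face survives and each original vertex becomes one new face: F′ = F + V = 65.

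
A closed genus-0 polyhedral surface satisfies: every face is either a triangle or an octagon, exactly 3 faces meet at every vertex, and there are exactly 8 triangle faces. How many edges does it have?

36

Let x be the number of octagons; then F = 8 + x.
Edge–face incidences: 2E = 3·8 + 8·x = 24 + 8x.
Every vertex has degree 3, so 3V = 2E.
Euler: V − E + F = 2 ⇒ (2E)/3 − E + (8 + x) = 2.
Multiply by 6: 2·(2E) − 3·(2E) + 6·(8 + x) = 12, i.e. 48 + 6x − (24 + 8x) = 12.
Collecting terms: −2x + 24 = 12, so −2x = −12, so x = 6.
Then 2E = 24 + 8·6 = 72, so E = 36, V = 2E/3 = 24, F = 8 + 6 = 14.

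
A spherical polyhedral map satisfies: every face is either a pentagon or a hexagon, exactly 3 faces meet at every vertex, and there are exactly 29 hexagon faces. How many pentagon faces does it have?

Let x be the number of pentagons; then F = 29 + x.
Edge–face incidences: 2E = 6·29 + 5·x = 174 + 5x.
Every vertex has degree 3, so 3V = 2E.
Euler: V − E + F = 2 ⇒ (2E)/3 − E + (29 + x) = 2.
Multiply by 6: 2·(2E) − 3·(2E) + 6·(29 + x) = 12, i.e. 174 + 6x − (174 + 5x) = 12.
Collecting terms: x = 12.
Then 2E = 174 + 5·12 = 234, so E = 117, V = 2E/3 = 78, F = 29 + 12 = 41.

12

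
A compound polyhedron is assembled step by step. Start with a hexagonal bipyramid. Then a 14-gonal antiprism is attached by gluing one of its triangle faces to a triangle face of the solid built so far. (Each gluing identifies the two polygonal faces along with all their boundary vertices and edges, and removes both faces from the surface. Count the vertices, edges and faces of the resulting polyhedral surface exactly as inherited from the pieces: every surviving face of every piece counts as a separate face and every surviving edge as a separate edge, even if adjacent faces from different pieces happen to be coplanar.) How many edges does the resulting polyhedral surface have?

71

A hexagonal bipyramid: V=8, E=18, F=12.
Attach a 14-gonal antiprism (V=28, E=56, F=30) along a 3-gon: merge 3 vertices and 3 edges, delete both glued faces → V=33, E=71, F=40.
Check: V − E + F = 33 − 71 + 40 = 2.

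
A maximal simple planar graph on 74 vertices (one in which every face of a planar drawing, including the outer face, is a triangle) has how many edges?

In a plane triangulation 3F = 2E and V − E + F = 2, so E = 3V − 6 = 3·74 − 6 = 216.

216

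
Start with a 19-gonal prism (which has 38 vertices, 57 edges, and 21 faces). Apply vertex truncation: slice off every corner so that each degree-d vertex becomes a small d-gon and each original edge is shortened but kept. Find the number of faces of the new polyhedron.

59

Truncation replaces each original edge-end by a new vertex, so V′ = 2E = 114.
Each original edge survives, and each old vertex of degree d contributes d new edges; summing degrees gives Σd = 2E, so E′ = E + 2E = 3E = 171.
Each original face survives and each original vertex becomes one new face: F′ = F + V = 59.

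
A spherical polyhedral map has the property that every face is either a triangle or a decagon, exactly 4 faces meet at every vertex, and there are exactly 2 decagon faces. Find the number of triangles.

Let x be the number of triangles; then F = 2 + x.
Edge–face incidences: 2E = 10·2 + 3·x = 20 + 3x.
Every vertex has degree 4, so 4V = 2E.
Euler: V − E + F = 2 ⇒ (2E)/4 − E + (2 + x) = 2.
Multiply by 8: 2·(2E) − 4·(2E) + 8·(2 + x) = 16, i.e. 16 + 8x − 2·(20 + 3x) = 16.
Collecting terms: 2x − 24 = 16, so 2x = 40, so x = 20.
Then 2E = 20 + 3·20 = 80, so E = 40, V = 2E/4 = 20, F = 2 + 20 = 22.

20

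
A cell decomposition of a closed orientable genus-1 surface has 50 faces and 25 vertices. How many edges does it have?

For a closed orientable surface of genus 1, χ = 2 − 2·1 = 0.
E = V + F − (0) = 25 + 50 − (0) = 75.

75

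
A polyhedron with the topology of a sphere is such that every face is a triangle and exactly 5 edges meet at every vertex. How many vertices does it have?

Each face has 3 edges and each edge borders two faces, so 2E = 3F.
Each vertex has degree 5, so 5V = 2E and hence V = 3F/5.
Euler: V − E + F = 2 ⇒ (3F/5) − (3F/2) + F = 2.
Multiply by 10: (6 − 15 + 10)F = 20, i.e. 1F = 20.
So F = 20, E = 3·20/2 = 30, V = 3·20/5 = 12.

12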